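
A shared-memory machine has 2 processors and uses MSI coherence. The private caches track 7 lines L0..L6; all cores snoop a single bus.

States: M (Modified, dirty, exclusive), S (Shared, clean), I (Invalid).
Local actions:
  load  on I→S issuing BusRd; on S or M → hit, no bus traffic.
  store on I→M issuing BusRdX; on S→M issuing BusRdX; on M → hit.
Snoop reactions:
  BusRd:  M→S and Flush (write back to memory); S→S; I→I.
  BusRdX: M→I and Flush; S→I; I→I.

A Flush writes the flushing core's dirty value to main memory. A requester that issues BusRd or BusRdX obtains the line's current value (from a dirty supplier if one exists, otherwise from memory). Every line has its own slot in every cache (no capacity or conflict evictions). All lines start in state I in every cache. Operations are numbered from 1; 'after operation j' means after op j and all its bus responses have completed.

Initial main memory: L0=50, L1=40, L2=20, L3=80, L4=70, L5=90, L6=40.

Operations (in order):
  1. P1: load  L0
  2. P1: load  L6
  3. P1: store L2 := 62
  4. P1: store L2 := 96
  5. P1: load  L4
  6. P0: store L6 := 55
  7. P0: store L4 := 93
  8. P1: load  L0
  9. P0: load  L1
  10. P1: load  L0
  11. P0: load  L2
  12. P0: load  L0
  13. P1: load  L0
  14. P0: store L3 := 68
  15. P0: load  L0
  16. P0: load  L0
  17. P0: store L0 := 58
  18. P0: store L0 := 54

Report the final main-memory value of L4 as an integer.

memory[L4] = 70

step 1: P1: load  L0  ⟶  IS  (L0)  txn=BusRd  M[L0]=50
step 2: P1: load  L6  ⟶  IS  (L6)  txn=BusRd  M[L6]=40
step 3: P1: store L2 := 62  ⟶  IM  (L2)  txn=BusRdX  M[L2]=20
step 4: P1: store L2 := 96  ⟶  IM  (L2)  txn=∅  M[L2]=20
step 5: P1: load  L4  ⟶  IS  (L4)  txn=BusRd  M[L4]=70
step 6: P0: store L6 := 55  ⟶  MI  (L6)  txn=BusRdX  M[L6]=40
step 7: P0: store L4 := 93  ⟶  MI  (L4)  txn=BusRdX  M[L4]=70
step 8: P1: load  L0  ⟶  IS  (L0)  txn=∅  M[L0]=50
step 9: P0: load  L1  ⟶  SI  (L1)  txn=BusRd  M[L1]=40
step 10: P1: load  L0  ⟶  IS  (L0)  txn=∅  M[L0]=50
step 11: P0: load  L2  ⟶  SS  (L2)  txn=BusRd+Flush  M[L2]=96
step 12: P0: load  L0  ⟶  SS  (L0)  txn=BusRd  M[L0]=50
step 13: P1: load  L0  ⟶  SS  (L0)  txn=∅  M[L0]=50
step 14: P0: store L3 := 68  ⟶  MI  (L3)  txn=BusRdX  M[L3]=80
step 15: P0: load  L0  ⟶  SS  (L0)  txn=∅  M[L0]=50
step 16: P0: load  L0  ⟶  SS  (L0)  txn=∅  M[L0]=50
step 17: P0: store L0 := 58  ⟶  MI  (L0)  txn=BusRdX  M[L0]=50
step 18: P0: store L0 := 54  ⟶  MI  (L0)  txn=∅  M[L0]=50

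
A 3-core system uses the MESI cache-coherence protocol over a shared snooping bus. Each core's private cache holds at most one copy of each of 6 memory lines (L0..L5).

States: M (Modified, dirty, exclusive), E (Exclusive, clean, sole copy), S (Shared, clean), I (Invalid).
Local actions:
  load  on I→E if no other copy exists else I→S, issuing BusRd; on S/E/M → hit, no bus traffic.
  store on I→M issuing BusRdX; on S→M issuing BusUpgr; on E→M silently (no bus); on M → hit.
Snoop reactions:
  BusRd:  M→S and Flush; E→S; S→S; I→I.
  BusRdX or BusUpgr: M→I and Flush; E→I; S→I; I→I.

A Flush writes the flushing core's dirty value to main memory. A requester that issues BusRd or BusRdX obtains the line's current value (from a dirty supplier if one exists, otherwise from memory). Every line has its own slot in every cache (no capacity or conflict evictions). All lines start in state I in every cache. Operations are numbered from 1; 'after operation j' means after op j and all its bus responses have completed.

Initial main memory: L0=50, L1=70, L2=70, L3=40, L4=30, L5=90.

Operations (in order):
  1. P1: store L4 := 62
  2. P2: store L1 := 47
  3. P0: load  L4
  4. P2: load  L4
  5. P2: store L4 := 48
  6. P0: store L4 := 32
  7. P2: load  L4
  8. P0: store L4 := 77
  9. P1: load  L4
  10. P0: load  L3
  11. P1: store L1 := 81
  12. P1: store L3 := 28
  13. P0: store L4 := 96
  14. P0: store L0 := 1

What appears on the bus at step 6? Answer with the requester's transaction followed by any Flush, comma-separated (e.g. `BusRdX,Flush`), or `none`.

bus = BusRdX,Flush

  op1 P1: store L4 := 62 → I/M/I on L4; bus BusRdX; mem=30
  op2 P2: store L1 := 47 → I/I/M on L1; bus BusRdX; mem=70
  op3 P0: load  L4 → S/S/I on L4; bus BusRd Flush; mem=62
  op4 P2: load  L4 → S/S/S on L4; bus BusRd; mem=62
  op5 P2: store L4 := 48 → I/I/M on L4; bus BusUpgr; mem=62
  op6 P0: store L4 := 32 → M/I/I on L4; bus BusRdX Flush; mem=48
  op7 P2: load  L4 → S/I/S on L4; bus BusRd Flush; mem=32
  op8 P0: store L4 := 77 → M/I/I on L4; bus BusUpgr; mem=32
  op9 P1: load  L4 → S/S/I on L4; bus BusRd Flush; mem=77
  op10 P0: load  L3 → E/I/I on L3; bus BusRd; mem=40
  op11 P1: store L1 := 81 → I/M/I on L1; bus BusRdX Flush; mem=47
  op12 P1: store L3 := 28 → I/M/I on L3; bus BusRdX; mem=40
  op13 P0: store L4 := 96 → M/I/I on L4; bus BusUpgr; mem=77
  op14 P0: store L0 := 1 → M/I/I on L0; bus BusRdX; mem=50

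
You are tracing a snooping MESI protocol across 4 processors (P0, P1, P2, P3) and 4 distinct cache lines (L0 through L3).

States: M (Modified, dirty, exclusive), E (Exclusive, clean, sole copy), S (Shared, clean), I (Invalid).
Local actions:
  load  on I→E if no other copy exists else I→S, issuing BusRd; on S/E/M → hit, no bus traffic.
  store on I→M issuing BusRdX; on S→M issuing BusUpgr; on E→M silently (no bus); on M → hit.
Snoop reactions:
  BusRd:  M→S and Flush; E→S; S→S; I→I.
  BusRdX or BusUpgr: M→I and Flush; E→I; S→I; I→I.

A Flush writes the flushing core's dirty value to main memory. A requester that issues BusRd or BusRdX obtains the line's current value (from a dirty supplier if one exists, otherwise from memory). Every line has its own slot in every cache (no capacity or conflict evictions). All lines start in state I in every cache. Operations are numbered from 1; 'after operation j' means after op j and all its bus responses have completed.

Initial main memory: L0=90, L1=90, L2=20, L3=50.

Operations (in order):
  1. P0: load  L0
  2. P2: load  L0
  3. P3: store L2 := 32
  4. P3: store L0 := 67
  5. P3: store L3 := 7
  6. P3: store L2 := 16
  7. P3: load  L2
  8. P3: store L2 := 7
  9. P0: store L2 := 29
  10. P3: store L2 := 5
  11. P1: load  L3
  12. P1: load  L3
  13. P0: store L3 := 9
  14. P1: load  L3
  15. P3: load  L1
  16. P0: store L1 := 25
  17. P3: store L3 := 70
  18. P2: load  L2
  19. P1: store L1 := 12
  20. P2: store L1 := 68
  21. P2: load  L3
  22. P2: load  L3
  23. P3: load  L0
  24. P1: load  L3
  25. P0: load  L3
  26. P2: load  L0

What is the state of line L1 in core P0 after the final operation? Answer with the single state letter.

state = I

[1] P0: load  L0 | P0:E(90), P1:I, P2:I, P3:I | bus: BusRd
[2] P2: load  L0 | P0:S(90), P1:I, P2:S(90), P3:I | bus: BusRd
[3] P3: store L2 := 32 | P0:I, P1:I, P2:I, P3:M(32) | bus: BusRdX
[4] P3: store L0 := 67 | P0:I, P1:I, P2:I, P3:M(67) | bus: BusRdX
[5] P3: store L3 := 7 | P0:I, P1:I, P2:I, P3:M(7) | bus: BusRdX
[6] P3: store L2 := 16 | P0:I, P1:I, P2:I, P3:M(16) | bus: none
[7] P3: load  L2 | P0:I, P1:I, P2:I, P3:M(16) | bus: none
[8] P3: store L2 := 7 | P0:I, P1:I, P2:I, P3:M(7) | bus: none
[9] P0: store L2 := 29 | P0:M(29), P1:I, P2:I, P3:I | bus: BusRdX,Flush
[10] P3: store L2 := 5 | P0:I, P1:I, P2:I, P3:M(5) | bus: BusRdX,Flush
[11] P1: load  L3 | P0:I, P1:S(7), P2:I, P3:S(7) | bus: BusRd,Flush
[12] P1: load  L3 | P0:I, P1:S(7), P2:I, P3:S(7) | bus: none
[13] P0: store L3 := 9 | P0:M(9), P1:I, P2:I, P3:I | bus: BusRdX
[14] P1: load  L3 | P0:S(9), P1:S(9), P2:I, P3:I | bus: BusRd,Flush
[15] P3: load  L1 | P0:I, P1:I, P2:I, P3:E(90) | bus: BusRd
[16] P0: store L1 := 25 | P0:M(25), P1:I, P2:I, P3:I | bus: BusRdX
[17] P3: store L3 := 70 | P0:I, P1:I, P2:I, P3:M(70) | bus: BusRdX
[18] P2: load  L2 | P0:I, P1:I, P2:S(5), P3:S(5) | bus: BusRd,Flush
[19] P1: store L1 := 12 | P0:I, P1:M(12), P2:I, P3:I | bus: BusRdX,Flush
[20] P2: store L1 := 68 | P0:I, P1:I, P2:M(68), P3:I | bus: BusRdX,Flush
[21] P2: load  L3 | P0:I, P1:I, P2:S(70), P3:S(70) | bus: BusRd,Flush
[22] P2: load  L3 | P0:I, P1:I, P2:S(70), P3:S(70) | bus: none
[23] P3: load  L0 | P0:I, P1:I, P2:I, P3:M(67) | bus: none
[24] P1: load  L3 | P0:I, P1:S(70), P2:S(70), P3:S(70) | bus: BusRd
[25] P0: load  L3 | P0:S(70), P1:S(70), P2:S(70), P3:S(70) | bus: BusRd
[26] P2: load  L0 | P0:I, P1:I, P2:S(67), P3:S(67) | bus: BusRd,Flush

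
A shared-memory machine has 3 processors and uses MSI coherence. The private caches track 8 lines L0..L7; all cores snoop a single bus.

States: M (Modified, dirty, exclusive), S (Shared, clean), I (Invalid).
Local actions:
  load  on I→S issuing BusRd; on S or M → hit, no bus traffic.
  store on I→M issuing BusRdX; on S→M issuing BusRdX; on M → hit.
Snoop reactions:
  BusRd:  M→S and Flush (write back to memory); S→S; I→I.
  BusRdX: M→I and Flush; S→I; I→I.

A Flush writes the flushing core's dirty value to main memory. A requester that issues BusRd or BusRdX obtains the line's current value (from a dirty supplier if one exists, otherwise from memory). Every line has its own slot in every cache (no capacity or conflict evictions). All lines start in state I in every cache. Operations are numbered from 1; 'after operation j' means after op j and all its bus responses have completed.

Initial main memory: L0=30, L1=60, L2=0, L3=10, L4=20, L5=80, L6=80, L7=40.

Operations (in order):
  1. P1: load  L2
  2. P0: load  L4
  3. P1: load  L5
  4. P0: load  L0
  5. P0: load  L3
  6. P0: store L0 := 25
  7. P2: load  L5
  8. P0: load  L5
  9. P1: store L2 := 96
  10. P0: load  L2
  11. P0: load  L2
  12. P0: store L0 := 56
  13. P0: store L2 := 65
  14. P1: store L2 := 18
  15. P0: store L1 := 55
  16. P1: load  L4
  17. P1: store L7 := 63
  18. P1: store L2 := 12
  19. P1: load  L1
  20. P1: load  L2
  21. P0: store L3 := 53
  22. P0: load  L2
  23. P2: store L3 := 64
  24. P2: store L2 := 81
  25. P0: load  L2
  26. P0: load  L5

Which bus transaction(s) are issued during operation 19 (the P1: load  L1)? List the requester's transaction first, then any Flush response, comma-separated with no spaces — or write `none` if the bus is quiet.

bus = BusRd,Flush

1. P1: load  L2  bus=[BusRd]  L2: P0=I P1=S P2=I  mem[L2]=0
2. P0: load  L4  bus=[BusRd]  L4: P0=S P1=I P2=I  mem[L4]=20
3. P1: load  L5  bus=[BusRd]  L5: P0=I P1=S P2=I  mem[L5]=80
4. P0: load  L0  bus=[BusRd]  L0: P0=S P1=I P2=I  mem[L0]=30
5. P0: load  L3  bus=[BusRd]  L3: P0=S P1=I P2=I  mem[L3]=10
6. P0: store L0 := 25  bus=[BusRdX]  L0: P0=M P1=I P2=I  mem[L0]=30
7. P2: load  L5  bus=[BusRd]  L5: P0=I P1=S P2=S  mem[L5]=80
8. P0: load  L5  bus=[BusRd]  L5: P0=S P1=S P2=S  mem[L5]=80
9. P1: store L2 := 96  bus=[BusRdX]  L2: P0=I P1=M P2=I  mem[L2]=0
10. P0: load  L2  bus=[BusRd,Flush]  L2: P0=S P1=S P2=I  mem[L2]=96
11. P0: load  L2  bus=[-]  L2: P0=S P1=S P2=I  mem[L2]=96
12. P0: store L0 := 56  bus=[-]  L0: P0=M P1=I P2=I  mem[L0]=30
13. P0: store L2 := 65  bus=[BusRdX]  L2: P0=M P1=I P2=I  mem[L2]=96
14. P1: store L2 := 18  bus=[BusRdX,Flush]  L2: P0=I P1=M P2=I  mem[L2]=65
15. P0: store L1 := 55  bus=[BusRdX]  L1: P0=M P1=I P2=I  mem[L1]=60
16. P1: load  L4  bus=[BusRd]  L4: P0=S P1=S P2=I  mem[L4]=20
17. P1: store L7 := 63  bus=[BusRdX]  L7: P0=I P1=M P2=I  mem[L7]=40
18. P1: store L2 := 12  bus=[-]  L2: P0=I P1=M P2=I  mem[L2]=65
19. P1: load  L1  bus=[BusRd,Flush]  L1: P0=S P1=S P2=I  mem[L1]=55
20. P1: load  L2  bus=[-]  L2: P0=I P1=M P2=I  mem[L2]=65
21. P0: store L3 := 53  bus=[BusRdX]  L3: P0=M P1=I P2=I  mem[L3]=10
22. P0: load  L2  bus=[BusRd,Flush]  L2: P0=S P1=S P2=I  mem[L2]=12
23. P2: store L3 := 64  bus=[BusRdX,Flush]  L3: P0=I P1=I P2=M  mem[L3]=53
24. P2: store L2 := 81  bus=[BusRdX]  L2: P0=I P1=I P2=M  mem[L2]=12
25. P0: load  L2  bus=[BusRd,Flush]  L2: P0=S P1=I P2=S  mem[L2]=81
26. P0: load  L5  bus=[-]  L5: P0=S P1=S P2=S  mem[L5]=80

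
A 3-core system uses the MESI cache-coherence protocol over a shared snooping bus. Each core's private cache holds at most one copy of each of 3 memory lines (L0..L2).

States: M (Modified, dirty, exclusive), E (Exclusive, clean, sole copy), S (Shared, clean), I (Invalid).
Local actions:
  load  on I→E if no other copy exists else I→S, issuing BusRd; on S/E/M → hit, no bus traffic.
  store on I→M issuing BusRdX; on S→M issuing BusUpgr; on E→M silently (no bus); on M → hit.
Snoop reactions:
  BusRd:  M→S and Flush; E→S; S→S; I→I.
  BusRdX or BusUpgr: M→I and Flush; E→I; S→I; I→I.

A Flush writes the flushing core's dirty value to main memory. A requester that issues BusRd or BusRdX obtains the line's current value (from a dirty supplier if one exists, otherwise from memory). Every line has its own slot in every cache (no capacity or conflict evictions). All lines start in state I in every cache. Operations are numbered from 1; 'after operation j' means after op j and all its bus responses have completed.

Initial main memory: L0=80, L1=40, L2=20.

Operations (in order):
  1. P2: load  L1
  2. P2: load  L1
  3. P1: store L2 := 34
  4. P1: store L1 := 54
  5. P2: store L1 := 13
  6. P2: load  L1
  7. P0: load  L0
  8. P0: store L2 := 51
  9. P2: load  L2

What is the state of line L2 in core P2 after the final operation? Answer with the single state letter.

  op1 P2: load  L1 → I/I/E on L1; bus BusRd; mem=40
  op2 P2: load  L1 → I/I/E on L1; bus (none); mem=40
  op3 P1: store L2 := 34 → I/M/I on L2; bus BusRdX; mem=20
  op4 P1: store L1 := 54 → I/M/I on L1; bus BusRdX; mem=40
  op5 P2: store L1 := 13 → I/I/M on L1; bus BusRdX Flush; mem=54
  op6 P2: load  L1 → I/I/M on L1; bus (none); mem=54
  op7 P0: load  L0 → E/I/I on L0; bus BusRd; mem=80
  op8 P0: store L2 := 51 → M/I/I on L2; bus BusRdX Flush; mem=34
  op9 P2: load  L2 → S/I/S on L2; bus BusRd Flush; mem=51

state = S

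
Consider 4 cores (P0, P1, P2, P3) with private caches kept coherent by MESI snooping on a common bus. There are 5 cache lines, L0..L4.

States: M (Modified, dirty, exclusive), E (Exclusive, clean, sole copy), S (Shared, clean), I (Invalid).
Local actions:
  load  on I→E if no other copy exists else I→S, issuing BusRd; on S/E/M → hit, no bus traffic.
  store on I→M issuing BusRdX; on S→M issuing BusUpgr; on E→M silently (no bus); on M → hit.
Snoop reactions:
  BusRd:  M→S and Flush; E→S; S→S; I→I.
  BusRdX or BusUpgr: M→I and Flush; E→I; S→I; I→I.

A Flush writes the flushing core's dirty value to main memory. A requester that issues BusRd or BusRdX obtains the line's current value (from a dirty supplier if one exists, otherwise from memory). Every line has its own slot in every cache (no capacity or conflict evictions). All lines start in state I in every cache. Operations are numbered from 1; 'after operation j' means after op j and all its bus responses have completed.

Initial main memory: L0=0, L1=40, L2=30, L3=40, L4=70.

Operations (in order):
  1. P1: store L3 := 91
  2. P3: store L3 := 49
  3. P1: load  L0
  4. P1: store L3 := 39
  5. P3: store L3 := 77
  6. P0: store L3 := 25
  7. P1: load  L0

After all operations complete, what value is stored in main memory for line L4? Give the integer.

  op1 P1: store L3 := 91 → I/M/I/I on L3; bus BusRdX; mem=40
  op2 P3: store L3 := 49 → I/I/I/M on L3; bus BusRdX Flush; mem=91
  op3 P1: load  L0 → I/E/I/I on L0; bus BusRd; mem=0
  op4 P1: store L3 := 39 → I/M/I/I on L3; bus BusRdX Flush; mem=49
  op5 P3: store L3 := 77 → I/I/I/M on L3; bus BusRdX Flush; mem=39
  op6 P0: store L3 := 25 → M/I/I/I on L3; bus BusRdX Flush; mem=77
  op7 P1: load  L0 → I/E/I/I on L0; bus (none); mem=0

memory[L4] = 70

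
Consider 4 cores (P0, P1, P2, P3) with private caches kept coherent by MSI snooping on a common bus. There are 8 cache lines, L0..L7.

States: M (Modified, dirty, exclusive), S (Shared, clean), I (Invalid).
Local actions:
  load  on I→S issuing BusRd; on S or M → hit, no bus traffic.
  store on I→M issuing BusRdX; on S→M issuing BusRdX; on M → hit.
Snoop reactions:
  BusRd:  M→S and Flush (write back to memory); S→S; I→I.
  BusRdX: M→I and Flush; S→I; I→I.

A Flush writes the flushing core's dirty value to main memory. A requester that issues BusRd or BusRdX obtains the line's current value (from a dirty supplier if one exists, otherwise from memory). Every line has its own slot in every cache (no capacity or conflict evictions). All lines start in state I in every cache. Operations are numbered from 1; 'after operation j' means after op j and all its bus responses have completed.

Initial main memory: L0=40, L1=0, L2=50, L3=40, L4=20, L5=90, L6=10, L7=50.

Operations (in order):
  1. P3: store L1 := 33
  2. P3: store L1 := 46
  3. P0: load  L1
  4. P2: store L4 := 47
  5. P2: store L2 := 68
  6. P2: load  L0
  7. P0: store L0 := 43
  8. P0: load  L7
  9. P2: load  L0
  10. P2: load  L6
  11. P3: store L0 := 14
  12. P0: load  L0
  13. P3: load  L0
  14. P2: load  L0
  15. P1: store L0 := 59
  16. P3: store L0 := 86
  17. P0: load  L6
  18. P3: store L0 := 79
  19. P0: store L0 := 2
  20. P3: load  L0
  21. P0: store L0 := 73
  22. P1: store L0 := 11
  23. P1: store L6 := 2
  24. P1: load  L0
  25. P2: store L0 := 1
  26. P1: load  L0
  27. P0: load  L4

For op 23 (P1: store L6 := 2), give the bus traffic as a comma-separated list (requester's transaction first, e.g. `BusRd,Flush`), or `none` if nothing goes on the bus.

bus = BusRdX

  op1 P3: store L1 := 33 → I/I/I/M on L1; bus BusRdX; mem=0
  op2 P3: store L1 := 46 → I/I/I/M on L1; bus (none); mem=0
  op3 P0: load  L1 → S/I/I/S on L1; bus BusRd Flush; mem=46
  op4 P2: store L4 := 47 → I/I/M/I on L4; bus BusRdX; mem=20
  op5 P2: store L2 := 68 → I/I/M/I on L2; bus BusRdX; mem=50
  op6 P2: load  L0 → I/I/S/I on L0; bus BusRd; mem=40
  op7 P0: store L0 := 43 → M/I/I/I on L0; bus BusRdX; mem=40
  op8 P0: load  L7 → S/I/I/I on L7; bus BusRd; mem=50
  op9 P2: load  L0 → S/I/S/I on L0; bus BusRd Flush; mem=43
  op10 P2: load  L6 → I/I/S/I on L6; bus BusRd; mem=10
  op11 P3: store L0 := 14 → I/I/I/M on L0; bus BusRdX; mem=43
  op12 P0: load  L0 → S/I/I/S on L0; bus BusRd Flush; mem=14
  op13 P3: load  L0 → S/I/I/S on L0; bus (none); mem=14
  op14 P2: load  L0 → S/I/S/S on L0; bus BusRd; mem=14
  op15 P1: store L0 := 59 → I/M/I/I on L0; bus BusRdX; mem=14
  op16 P3: store L0 := 86 → I/I/I/M on L0; bus BusRdX Flush; mem=59
  op17 P0: load  L6 → S/I/S/I on L6; bus BusRd; mem=10
  op18 P3: store L0 := 79 → I/I/I/M on L0; bus (none); mem=59
  op19 P0: store L0 := 2 → M/I/I/I on L0; bus BusRdX Flush; mem=79
  op20 P3: load  L0 → S/I/I/S on L0; bus BusRd Flush; mem=2
  op21 P0: store L0 := 73 → M/I/I/I on L0; bus BusRdX; mem=2
  op22 P1: store L0 := 11 → I/M/I/I on L0; bus BusRdX Flush; mem=73
  op23 P1: store L6 := 2 → I/M/I/I on L6; bus BusRdX; mem=10
  op24 P1: load  L0 → I/M/I/I on L0; bus (none); mem=73
  op25 P2: store L0 := 1 → I/I/M/I on L0; bus BusRdX Flush; mem=11
  op26 P1: load  L0 → I/S/S/I on L0; bus BusRd Flush; mem=1
  op27 P0: load  L4 → S/I/S/I on L4; bus BusRd Flush; mem=47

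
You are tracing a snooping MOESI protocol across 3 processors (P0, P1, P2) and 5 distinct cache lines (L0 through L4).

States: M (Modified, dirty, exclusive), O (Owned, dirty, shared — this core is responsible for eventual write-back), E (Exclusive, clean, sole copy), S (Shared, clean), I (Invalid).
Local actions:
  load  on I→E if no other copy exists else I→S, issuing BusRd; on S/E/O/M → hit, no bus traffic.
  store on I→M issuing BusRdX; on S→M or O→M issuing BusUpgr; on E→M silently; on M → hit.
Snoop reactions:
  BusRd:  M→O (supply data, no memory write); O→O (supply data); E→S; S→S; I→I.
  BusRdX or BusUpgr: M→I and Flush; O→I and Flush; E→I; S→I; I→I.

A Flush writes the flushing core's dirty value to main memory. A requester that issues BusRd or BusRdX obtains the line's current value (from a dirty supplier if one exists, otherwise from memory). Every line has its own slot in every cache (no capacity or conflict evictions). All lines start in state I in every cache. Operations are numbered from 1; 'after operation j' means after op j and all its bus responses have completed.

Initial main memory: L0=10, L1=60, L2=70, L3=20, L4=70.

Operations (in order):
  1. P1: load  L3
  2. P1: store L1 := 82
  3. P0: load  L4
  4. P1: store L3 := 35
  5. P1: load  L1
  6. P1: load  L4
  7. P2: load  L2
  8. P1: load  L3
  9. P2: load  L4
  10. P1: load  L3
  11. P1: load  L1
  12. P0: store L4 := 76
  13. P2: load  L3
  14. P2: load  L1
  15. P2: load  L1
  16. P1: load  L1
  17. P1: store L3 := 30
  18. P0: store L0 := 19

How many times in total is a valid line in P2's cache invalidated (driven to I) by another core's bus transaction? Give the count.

[1] P1: load  L3 | P0:I, P1:E(20), P2:I | bus: BusRd
[2] P1: store L1 := 82 | P0:I, P1:M(82), P2:I | bus: BusRdX
[3] P0: load  L4 | P0:E(70), P1:I, P2:I | bus: BusRd
[4] P1: store L3 := 35 | P0:I, P1:M(35), P2:I | bus: none
[5] P1: load  L1 | P0:I, P1:M(82), P2:I | bus: none
[6] P1: load  L4 | P0:S(70), P1:S(70), P2:I | bus: BusRd
[7] P2: load  L2 | P0:I, P1:I, P2:E(70) | bus: BusRd
[8] P1: load  L3 | P0:I, P1:M(35), P2:I | bus: none
[9] P2: load  L4 | P0:S(70), P1:S(70), P2:S(70) | bus: BusRd
[10] P1: load  L3 | P0:I, P1:M(35), P2:I | bus: none
[11] P1: load  L1 | P0:I, P1:M(82), P2:I | bus: none
[12] P0: store L4 := 76 | P0:M(76), P1:I, P2:I | bus: BusUpgr
[13] P2: load  L3 | P0:I, P1:O(35), P2:S(35) | bus: BusRd
[14] P2: load  L1 | P0:I, P1:O(82), P2:S(82) | bus: BusRd
[15] P2: load  L1 | P0:I, P1:O(82), P2:S(82) | bus: none
[16] P1: load  L1 | P0:I, P1:O(82), P2:S(82) | bus: none
[17] P1: store L3 := 30 | P0:I, P1:M(30), P2:I | bus: BusUpgr
[18] P0: store L0 := 19 | P0:M(19), P1:I, P2:I | bus: BusRdX

invalidations = 2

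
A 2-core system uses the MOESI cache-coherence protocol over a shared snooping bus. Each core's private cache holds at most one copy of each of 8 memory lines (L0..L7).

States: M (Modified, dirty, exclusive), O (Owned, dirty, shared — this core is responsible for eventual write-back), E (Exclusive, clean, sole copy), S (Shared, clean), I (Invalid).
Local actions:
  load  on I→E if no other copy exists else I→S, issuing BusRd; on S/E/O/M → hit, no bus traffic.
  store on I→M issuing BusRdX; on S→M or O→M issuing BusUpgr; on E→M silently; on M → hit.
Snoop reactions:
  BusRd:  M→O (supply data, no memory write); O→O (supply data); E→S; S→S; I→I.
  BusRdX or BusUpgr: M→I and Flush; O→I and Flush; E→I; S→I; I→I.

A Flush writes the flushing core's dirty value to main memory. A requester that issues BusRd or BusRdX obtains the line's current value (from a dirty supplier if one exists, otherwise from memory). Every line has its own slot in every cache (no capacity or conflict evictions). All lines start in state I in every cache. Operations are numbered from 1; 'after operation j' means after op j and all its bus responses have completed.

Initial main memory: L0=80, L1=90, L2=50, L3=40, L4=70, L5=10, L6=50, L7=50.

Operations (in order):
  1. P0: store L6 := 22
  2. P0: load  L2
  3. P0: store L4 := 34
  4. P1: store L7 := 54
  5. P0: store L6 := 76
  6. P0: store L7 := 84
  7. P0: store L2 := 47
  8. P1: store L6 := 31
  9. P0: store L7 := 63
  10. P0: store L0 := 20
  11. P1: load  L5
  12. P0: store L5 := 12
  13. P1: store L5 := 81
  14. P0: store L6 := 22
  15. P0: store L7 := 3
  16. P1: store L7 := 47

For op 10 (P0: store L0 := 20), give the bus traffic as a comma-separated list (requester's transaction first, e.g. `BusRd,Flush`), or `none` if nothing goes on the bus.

[1] P0: store L6 := 22 | P0:M(22), P1:I | bus: BusRdX
[2] P0: load  L2 | P0:E(50), P1:I | bus: BusRd
[3] P0: store L4 := 34 | P0:M(34), P1:I | bus: BusRdX
[4] P1: store L7 := 54 | P0:I, P1:M(54) | bus: BusRdX
[5] P0: store L6 := 76 | P0:M(76), P1:I | bus: none
[6] P0: store L7 := 84 | P0:M(84), P1:I | bus: BusRdX,Flush
[7] P0: store L2 := 47 | P0:M(47), P1:I | bus: none
[8] P1: store L6 := 31 | P0:I, P1:M(31) | bus: BusRdX,Flush
[9] P0: store L7 := 63 | P0:M(63), P1:I | bus: none
[10] P0: store L0 := 20 | P0:M(20), P1:I | bus: BusRdX
[11] P1: load  L5 | P0:I, P1:E(10) | bus: BusRd
[12] P0: store L5 := 12 | P0:M(12), P1:I | bus: BusRdX
[13] P1: store L5 := 81 | P0:I, P1:M(81) | bus: BusRdX,Flush
[14] P0: store L6 := 22 | P0:M(22), P1:I | bus: BusRdX,Flush
[15] P0: store L7 := 3 | P0:M(3), P1:I | bus: none
[16] P1: store L7 := 47 | P0:I, P1:M(47) | bus: BusRdX,Flush

bus = BusRdX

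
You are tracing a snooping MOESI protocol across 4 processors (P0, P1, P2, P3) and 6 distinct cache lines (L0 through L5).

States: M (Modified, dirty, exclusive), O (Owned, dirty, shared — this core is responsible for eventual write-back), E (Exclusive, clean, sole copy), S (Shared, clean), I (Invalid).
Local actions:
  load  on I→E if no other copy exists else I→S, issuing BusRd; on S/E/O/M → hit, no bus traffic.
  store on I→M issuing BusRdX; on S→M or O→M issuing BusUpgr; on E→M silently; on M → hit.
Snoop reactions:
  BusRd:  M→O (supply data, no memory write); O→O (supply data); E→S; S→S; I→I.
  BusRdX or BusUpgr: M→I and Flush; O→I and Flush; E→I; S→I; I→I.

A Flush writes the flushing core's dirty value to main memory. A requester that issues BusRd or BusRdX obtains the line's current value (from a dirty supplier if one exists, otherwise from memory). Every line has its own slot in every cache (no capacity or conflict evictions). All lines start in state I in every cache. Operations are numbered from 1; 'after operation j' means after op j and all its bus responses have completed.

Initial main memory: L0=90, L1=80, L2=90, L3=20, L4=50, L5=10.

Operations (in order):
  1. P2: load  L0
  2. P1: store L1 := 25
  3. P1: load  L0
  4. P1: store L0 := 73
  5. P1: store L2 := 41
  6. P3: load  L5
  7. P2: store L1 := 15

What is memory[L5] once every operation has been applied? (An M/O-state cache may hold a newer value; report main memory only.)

[1] P2: load  L0 | P0:I, P1:I, P2:E(90), P3:I | bus: BusRd
[2] P1: store L1 := 25 | P0:I, P1:M(25), P2:I, P3:I | bus: BusRdX
[3] P1: load  L0 | P0:I, P1:S(90), P2:S(90), P3:I | bus: BusRd
[4] P1: store L0 := 73 | P0:I, P1:M(73), P2:I, P3:I | bus: BusUpgr
[5] P1: store L2 := 41 | P0:I, P1:M(41), P2:I, P3:I | bus: BusRdX
[6] P3: load  L5 | P0:I, P1:I, P2:I, P3:E(10) | bus: BusRd
[7] P2: store L1 := 15 | P0:I, P1:I, P2:M(15), P3:I | bus: BusRdX,Flush

memory[L5] = 10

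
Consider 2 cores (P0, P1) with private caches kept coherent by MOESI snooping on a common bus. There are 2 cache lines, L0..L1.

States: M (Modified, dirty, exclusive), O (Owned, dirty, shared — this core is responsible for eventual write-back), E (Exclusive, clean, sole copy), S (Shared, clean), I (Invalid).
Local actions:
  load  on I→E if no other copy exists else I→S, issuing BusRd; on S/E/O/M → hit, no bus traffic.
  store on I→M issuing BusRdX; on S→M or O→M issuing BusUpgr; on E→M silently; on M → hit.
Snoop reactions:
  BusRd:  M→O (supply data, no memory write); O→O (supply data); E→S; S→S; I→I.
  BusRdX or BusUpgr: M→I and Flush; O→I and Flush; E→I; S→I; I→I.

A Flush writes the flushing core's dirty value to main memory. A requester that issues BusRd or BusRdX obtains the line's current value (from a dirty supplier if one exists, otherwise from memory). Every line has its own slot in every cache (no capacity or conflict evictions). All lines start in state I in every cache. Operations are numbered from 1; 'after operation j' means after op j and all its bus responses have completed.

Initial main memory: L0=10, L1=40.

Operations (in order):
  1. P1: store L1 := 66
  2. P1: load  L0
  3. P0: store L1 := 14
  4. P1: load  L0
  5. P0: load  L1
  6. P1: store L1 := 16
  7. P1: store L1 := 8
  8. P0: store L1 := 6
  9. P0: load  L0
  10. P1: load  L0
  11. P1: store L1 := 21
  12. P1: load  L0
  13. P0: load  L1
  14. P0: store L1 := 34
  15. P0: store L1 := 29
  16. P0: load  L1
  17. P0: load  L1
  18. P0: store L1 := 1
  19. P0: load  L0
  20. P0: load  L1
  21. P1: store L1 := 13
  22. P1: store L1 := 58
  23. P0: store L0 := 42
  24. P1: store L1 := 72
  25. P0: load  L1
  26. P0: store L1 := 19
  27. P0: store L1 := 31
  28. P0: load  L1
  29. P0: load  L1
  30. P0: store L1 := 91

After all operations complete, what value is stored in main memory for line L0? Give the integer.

memory[L0] = 10

[1] P1: store L1 := 66 | P0:I, P1:M(66) | bus: BusRdX
[2] P1: load  L0 | P0:I, P1:E(10) | bus: BusRd
[3] P0: store L1 := 14 | P0:M(14), P1:I | bus: BusRdX,Flush
[4] P1: load  L0 | P0:I, P1:E(10) | bus: none
[5] P0: load  L1 | P0:M(14), P1:I | bus: none
[6] P1: store L1 := 16 | P0:I, P1:M(16) | bus: BusRdX,Flush
[7] P1: store L1 := 8 | P0:I, P1:M(8) | bus: none
[8] P0: store L1 := 6 | P0:M(6), P1:I | bus: BusRdX,Flush
[9] P0: load  L0 | P0:S(10), P1:S(10) | bus: BusRd
[10] P1: load  L0 | P0:S(10), P1:S(10) | bus: none
[11] P1: store L1 := 21 | P0:I, P1:M(21) | bus: BusRdX,Flush
[12] P1: load  L0 | P0:S(10), P1:S(10) | bus: none
[13] P0: load  L1 | P0:S(21), P1:O(21) | bus: BusRd
[14] P0: store L1 := 34 | P0:M(34), P1:I | bus: BusUpgr,Flush
[15] P0: store L1 := 29 | P0:M(29), P1:I | bus: none
[16] P0: load  L1 | P0:M(29), P1:I | bus: none
[17] P0: load  L1 | P0:M(29), P1:I | bus: none
[18] P0: store L1 := 1 | P0:M(1), P1:I | bus: none
[19] P0: load  L0 | P0:S(10), P1:S(10) | bus: none
[20] P0: load  L1 | P0:M(1), P1:I | bus: none
[21] P1: store L1 := 13 | P0:I, P1:M(13) | bus: BusRdX,Flush
[22] P1: store L1 := 58 | P0:I, P1:M(58) | bus: none
[23] P0: store L0 := 42 | P0:M(42), P1:I | bus: BusUpgr
[24] P1: store L1 := 72 | P0:I, P1:M(72) | bus: none
[25] P0: load  L1 | P0:S(72), P1:O(72) | bus: BusRd
[26] P0: store L1 := 19 | P0:M(19), P1:I | bus: BusUpgr,Flush
[27] P0: store L1 := 31 | P0:M(31), P1:I | bus: none
[28] P0: load  L1 | P0:M(31), P1:I | bus: none
[29] P0: load  L1 | P0:M(31), P1:I | bus: none
[30] P0: store L1 := 91 | P0:M(91), P1:I | bus: none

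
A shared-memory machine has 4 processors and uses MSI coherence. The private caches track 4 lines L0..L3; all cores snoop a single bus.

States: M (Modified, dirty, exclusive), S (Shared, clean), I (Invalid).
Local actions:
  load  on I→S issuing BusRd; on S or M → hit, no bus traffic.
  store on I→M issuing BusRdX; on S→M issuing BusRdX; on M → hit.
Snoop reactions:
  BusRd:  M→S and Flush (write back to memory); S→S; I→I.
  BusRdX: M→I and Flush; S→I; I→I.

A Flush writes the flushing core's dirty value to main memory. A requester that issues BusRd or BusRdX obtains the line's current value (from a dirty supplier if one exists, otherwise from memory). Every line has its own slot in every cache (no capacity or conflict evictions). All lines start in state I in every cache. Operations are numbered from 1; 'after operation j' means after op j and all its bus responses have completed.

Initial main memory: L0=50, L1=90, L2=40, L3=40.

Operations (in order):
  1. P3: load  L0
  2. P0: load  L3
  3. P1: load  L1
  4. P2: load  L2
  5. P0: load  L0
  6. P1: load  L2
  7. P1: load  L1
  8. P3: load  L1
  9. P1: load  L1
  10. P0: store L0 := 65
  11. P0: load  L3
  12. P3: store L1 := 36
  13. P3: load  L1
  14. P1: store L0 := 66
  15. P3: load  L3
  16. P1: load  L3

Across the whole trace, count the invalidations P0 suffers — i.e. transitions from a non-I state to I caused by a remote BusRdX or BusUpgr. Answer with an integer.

invalidations = 1

  op1 P3: load  L0 → I/I/I/S on L0; bus BusRd; mem=50
  op2 P0: load  L3 → S/I/I/I on L3; bus BusRd; mem=40
  op3 P1: load  L1 → I/S/I/I on L1; bus BusRd; mem=90
  op4 P2: load  L2 → I/I/S/I on L2; bus BusRd; mem=40
  op5 P0: load  L0 → S/I/I/S on L0; bus BusRd; mem=50
  op6 P1: load  L2 → I/S/S/I on L2; bus BusRd; mem=40
  op7 P1: load  L1 → I/S/I/I on L1; bus (none); mem=90
  op8 P3: load  L1 → I/S/I/S on L1; bus BusRd; mem=90
  op9 P1: load  L1 → I/S/I/S on L1; bus (none); mem=90
  op10 P0: store L0 := 65 → M/I/I/I on L0; bus BusRdX; mem=50
  op11 P0: load  L3 → S/I/I/I on L3; bus (none); mem=40
  op12 P3: store L1 := 36 → I/I/I/M on L1; bus BusRdX; mem=90
  op13 P3: load  L1 → I/I/I/M on L1; bus (none); mem=90
  op14 P1: store L0 := 66 → I/M/I/I on L0; bus BusRdX Flush; mem=65
  op15 P3: load  L3 → S/I/I/S on L3; bus BusRd; mem=40
  op16 P1: load  L3 → S/S/I/S on L3; bus BusRd; mem=40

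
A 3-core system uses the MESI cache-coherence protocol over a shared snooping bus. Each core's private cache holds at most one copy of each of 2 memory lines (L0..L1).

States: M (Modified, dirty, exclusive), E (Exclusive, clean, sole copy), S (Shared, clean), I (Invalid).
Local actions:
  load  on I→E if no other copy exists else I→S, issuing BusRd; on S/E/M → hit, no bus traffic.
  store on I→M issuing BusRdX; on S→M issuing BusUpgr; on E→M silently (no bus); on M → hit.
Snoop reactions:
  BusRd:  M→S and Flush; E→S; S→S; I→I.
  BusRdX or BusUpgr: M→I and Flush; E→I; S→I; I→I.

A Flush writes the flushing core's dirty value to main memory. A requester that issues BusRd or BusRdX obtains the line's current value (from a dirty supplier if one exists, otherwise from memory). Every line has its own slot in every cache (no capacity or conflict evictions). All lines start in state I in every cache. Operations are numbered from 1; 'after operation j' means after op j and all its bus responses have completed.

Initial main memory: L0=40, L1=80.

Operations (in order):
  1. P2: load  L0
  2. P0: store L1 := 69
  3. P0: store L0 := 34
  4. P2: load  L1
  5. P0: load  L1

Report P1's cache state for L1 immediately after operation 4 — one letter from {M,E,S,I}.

step 1: P2: load  L0  ⟶  IIE  (L0)  txn=BusRd  M[L0]=40
step 2: P0: store L1 := 69  ⟶  MII  (L1)  txn=BusRdX  M[L1]=80
step 3: P0: store L0 := 34  ⟶  MII  (L0)  txn=BusRdX  M[L0]=40
step 4: P2: load  L1  ⟶  SIS  (L1)  txn=BusRd+Flush  M[L1]=69
step 5: P0: load  L1  ⟶  SIS  (L1)  txn=∅  M[L1]=69

state = I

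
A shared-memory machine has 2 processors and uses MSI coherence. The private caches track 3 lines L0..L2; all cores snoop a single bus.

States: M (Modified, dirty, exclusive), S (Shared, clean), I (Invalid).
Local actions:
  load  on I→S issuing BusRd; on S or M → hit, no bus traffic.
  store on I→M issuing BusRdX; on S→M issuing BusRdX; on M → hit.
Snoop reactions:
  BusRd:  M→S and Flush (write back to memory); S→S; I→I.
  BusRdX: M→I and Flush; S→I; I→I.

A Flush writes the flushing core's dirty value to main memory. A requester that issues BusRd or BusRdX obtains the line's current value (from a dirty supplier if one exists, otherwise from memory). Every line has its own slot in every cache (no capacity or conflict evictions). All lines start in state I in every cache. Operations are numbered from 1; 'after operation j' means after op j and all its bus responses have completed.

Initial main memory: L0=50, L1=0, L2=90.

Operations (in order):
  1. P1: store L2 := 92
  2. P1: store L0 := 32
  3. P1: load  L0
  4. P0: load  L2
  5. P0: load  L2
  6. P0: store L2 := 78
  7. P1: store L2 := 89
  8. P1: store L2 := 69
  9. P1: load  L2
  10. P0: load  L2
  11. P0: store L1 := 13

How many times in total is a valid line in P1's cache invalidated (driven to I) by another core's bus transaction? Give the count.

invalidations = 1

step 1: P1: store L2 := 92  ⟶  IM  (L2)  txn=BusRdX  M[L2]=90
step 2: P1: store L0 := 32  ⟶  IM  (L0)  txn=BusRdX  M[L0]=50
step 3: P1: load  L0  ⟶  IM  (L0)  txn=∅  M[L0]=50
step 4: P0: load  L2  ⟶  SS  (L2)  txn=BusRd+Flush  M[L2]=92
step 5: P0: load  L2  ⟶  SS  (L2)  txn=∅  M[L2]=92
step 6: P0: store L2 := 78  ⟶  MI  (L2)  txn=BusRdX  M[L2]=92
step 7: P1: store L2 := 89  ⟶  IM  (L2)  txn=BusRdX+Flush  M[L2]=78
step 8: P1: store L2 := 69  ⟶  IM  (L2)  txn=∅  M[L2]=78
step 9: P1: load  L2  ⟶  IM  (L2)  txn=∅  M[L2]=78
step 10: P0: load  L2  ⟶  SS  (L2)  txn=BusRd+Flush  M[L2]=69
step 11: P0: store L1 := 13  ⟶  MI  (L1)  txn=BusRdX  M[L1]=0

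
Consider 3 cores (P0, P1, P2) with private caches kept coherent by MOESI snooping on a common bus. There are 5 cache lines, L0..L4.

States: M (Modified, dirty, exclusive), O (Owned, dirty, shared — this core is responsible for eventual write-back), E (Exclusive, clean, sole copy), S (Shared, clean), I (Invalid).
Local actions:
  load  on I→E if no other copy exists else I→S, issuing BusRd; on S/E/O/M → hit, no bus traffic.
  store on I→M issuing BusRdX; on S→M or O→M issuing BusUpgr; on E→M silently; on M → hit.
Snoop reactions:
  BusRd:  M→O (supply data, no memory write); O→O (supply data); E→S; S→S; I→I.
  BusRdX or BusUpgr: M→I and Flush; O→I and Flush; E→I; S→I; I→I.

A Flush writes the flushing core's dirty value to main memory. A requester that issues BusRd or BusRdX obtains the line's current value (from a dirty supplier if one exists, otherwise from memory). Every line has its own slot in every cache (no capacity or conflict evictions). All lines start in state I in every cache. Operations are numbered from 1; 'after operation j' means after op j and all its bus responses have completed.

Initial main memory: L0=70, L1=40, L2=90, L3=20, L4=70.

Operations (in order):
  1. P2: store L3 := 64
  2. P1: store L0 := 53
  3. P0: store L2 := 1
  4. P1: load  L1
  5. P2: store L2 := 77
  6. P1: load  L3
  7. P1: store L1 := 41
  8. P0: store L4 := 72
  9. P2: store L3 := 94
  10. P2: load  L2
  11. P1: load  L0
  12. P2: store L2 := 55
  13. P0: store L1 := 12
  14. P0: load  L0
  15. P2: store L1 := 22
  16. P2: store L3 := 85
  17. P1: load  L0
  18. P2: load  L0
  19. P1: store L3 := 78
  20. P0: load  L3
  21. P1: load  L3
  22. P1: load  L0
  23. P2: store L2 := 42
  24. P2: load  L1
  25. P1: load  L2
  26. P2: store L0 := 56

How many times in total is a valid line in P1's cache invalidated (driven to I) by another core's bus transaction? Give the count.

invalidations = 3

[1] P2: store L3 := 64 | P0:I, P1:I, P2:M(64) | bus: BusRdX
[2] P1: store L0 := 53 | P0:I, P1:M(53), P2:I | bus: BusRdX
[3] P0: store L2 := 1 | P0:M(1), P1:I, P2:I | bus: BusRdX
[4] P1: load  L1 | P0:I, P1:E(40), P2:I | bus: BusRd
[5] P2: store L2 := 77 | P0:I, P1:I, P2:M(77) | bus: BusRdX,Flush
[6] P1: load  L3 | P0:I, P1:S(64), P2:O(64) | bus: BusRd
[7] P1: store L1 := 41 | P0:I, P1:M(41), P2:I | bus: none
[8] P0: store L4 := 72 | P0:M(72), P1:I, P2:I | bus: BusRdX
[9] P2: store L3 := 94 | P0:I, P1:I, P2:M(94) | bus: BusUpgr
[10] P2: load  L2 | P0:I, P1:I, P2:M(77) | bus: none
[11] P1: load  L0 | P0:I, P1:M(53), P2:I | bus: none
[12] P2: store L2 := 55 | P0:I, P1:I, P2:M(55) | bus: none
[13] P0: store L1 := 12 | P0:M(12), P1:I, P2:I | bus: BusRdX,Flush
[14] P0: load  L0 | P0:S(53), P1:O(53), P2:I | bus: BusRd
[15] P2: store L1 := 22 | P0:I, P1:I, P2:M(22) | bus: BusRdX,Flush
[16] P2: store L3 := 85 | P0:I, P1:I, P2:M(85) | bus: none
[17] P1: load  L0 | P0:S(53), P1:O(53), P2:I | bus: none
[18] P2: load  L0 | P0:S(53), P1:O(53), P2:S(53) | bus: BusRd
[19] P1: store L3 := 78 | P0:I, P1:M(78), P2:I | bus: BusRdX,Flush
[20] P0: load  L3 | P0:S(78), P1:O(78), P2:I | bus: BusRd
[21] P1: load  L3 | P0:S(78), P1:O(78), P2:I | bus: none
[22] P1: load  L0 | P0:S(53), P1:O(53), P2:S(53) | bus: none
[23] P2: store L2 := 42 | P0:I, P1:I, P2:M(42) | bus: none
[24] P2: load  L1 | P0:I, P1:I, P2:M(22) | bus: none
[25] P1: load  L2 | P0:I, P1:S(42), P2:O(42) | bus: BusRd
[26] P2: store L0 := 56 | P0:I, P1:I, P2:M(56) | bus: BusUpgr,Flush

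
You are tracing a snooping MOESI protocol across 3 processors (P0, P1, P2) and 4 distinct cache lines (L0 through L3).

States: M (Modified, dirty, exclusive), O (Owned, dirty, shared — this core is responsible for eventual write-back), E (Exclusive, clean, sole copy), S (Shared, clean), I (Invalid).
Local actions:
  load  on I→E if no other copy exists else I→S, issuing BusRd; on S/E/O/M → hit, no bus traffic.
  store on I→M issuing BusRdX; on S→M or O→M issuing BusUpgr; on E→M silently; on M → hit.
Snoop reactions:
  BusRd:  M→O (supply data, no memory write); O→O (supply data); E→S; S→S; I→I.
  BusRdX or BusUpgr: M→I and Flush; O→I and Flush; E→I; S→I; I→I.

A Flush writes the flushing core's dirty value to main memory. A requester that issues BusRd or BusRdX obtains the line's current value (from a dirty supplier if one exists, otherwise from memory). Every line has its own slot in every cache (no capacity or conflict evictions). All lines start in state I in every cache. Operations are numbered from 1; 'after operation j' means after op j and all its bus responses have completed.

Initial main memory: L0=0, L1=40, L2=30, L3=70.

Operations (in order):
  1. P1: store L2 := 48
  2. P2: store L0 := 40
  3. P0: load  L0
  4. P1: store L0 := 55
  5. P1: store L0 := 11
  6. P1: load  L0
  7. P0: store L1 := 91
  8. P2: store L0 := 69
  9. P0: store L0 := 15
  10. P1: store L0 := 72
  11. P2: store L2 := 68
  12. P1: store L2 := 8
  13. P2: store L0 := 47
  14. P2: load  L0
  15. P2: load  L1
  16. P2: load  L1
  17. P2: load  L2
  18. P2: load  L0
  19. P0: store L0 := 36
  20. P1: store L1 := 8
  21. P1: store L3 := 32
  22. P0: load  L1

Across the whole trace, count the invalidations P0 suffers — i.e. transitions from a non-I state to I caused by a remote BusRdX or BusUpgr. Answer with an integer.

invalidations = 3

  op1 P1: store L2 := 48 → I/M/I on L2; bus BusRdX; mem=30
  op2 P2: store L0 := 40 → I/I/M on L0; bus BusRdX; mem=0
  op3 P0: load  L0 → S/I/O on L0; bus BusRd; mem=0
  op4 P1: store L0 := 55 → I/M/I on L0; bus BusRdX Flush; mem=40
  op5 P1: store L0 := 11 → I/M/I on L0; bus (none); mem=40
  op6 P1: load  L0 → I/M/I on L0; bus (none); mem=40
  op7 P0: store L1 := 91 → M/I/I on L1; bus BusRdX; mem=40
  op8 P2: store L0 := 69 → I/I/M on L0; bus BusRdX Flush; mem=11
  op9 P0: store L0 := 15 → M/I/I on L0; bus BusRdX Flush; mem=69
  op10 P1: store L0 := 72 → I/M/I on L0; bus BusRdX Flush; mem=15
  op11 P2: store L2 := 68 → I/I/M on L2; bus BusRdX Flush; mem=48
  op12 P1: store L2 := 8 → I/M/I on L2; bus BusRdX Flush; mem=68
  op13 P2: store L0 := 47 → I/I/M on L0; bus BusRdX Flush; mem=72
  op14 P2: load  L0 → I/I/M on L0; bus (none); mem=72
  op15 P2: load  L1 → O/I/S on L1; bus BusRd; mem=40
  op16 P2: load  L1 → O/I/S on L1; bus (none); mem=40
  op17 P2: load  L2 → I/O/S on L2; bus BusRd; mem=68
  op18 P2: load  L0 → I/I/M on L0; bus (none); mem=72
  op19 P0: store L0 := 36 → M/I/I on L0; bus BusRdX Flush; mem=47
  op20 P1: store L1 := 8 → I/M/I on L1; bus BusRdX Flush; mem=91
  op21 P1: store L3 := 32 → I/M/I on L3; bus BusRdX; mem=70
  op22 P0: load  L1 → S/O/I on L1; bus BusRd; mem=91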